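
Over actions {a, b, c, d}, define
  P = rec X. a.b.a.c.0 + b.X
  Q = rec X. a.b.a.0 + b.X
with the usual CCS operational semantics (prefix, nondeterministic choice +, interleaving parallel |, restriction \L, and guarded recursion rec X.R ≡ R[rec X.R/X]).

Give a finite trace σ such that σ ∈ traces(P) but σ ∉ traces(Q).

Reachable graph of P (5 states):
  m0 = rec X. a.b.a.c.0 + b.X | ··a··> m1, ··b··> m0
  m1 = b.a.c.0 | ··b··> m2
  m2 = a.c.0 | ··a··> m3
  m3 = c.0 | ··c··> m4
  m4 = 0 | ·
Reachable graph of Q (4 states):
  n0 = rec X. a.b.a.0 + b.X | ··a··> n1, ··b··> n0
  n1 = b.a.0 | ··b··> n2
  n2 = a.0 | ··a··> n3
  n3 = 0 | ·
Executing abac from P (initial set {m0}):
  after a @ step 1: {m1}
  after b @ step 2: {m2}
  after a @ step 3: {m3}
  after c @ step 4: {m4}
  ✓ P
Executing abac from Q (initial set {n0}):
  after a @ step 1: {n1}
  after b @ step 2: {n2}
  after a @ step 3: {n3}
  after c @ step 4: no successor for Q

abac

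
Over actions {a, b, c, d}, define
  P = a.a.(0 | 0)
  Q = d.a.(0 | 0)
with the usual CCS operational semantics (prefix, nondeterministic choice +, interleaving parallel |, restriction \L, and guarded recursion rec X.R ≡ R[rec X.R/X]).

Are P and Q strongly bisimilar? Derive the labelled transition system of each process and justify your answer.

NO

Reachable graph of P (3 states):
  m0 = a.a.(0 | 0) has moves -a-> m1
  m1 = a.(0 | 0) has moves -a-> m2
  m2 = 0 | 0 has moves stopped
Reachable graph of Q (3 states):
  n0 = d.a.(0 | 0) has moves -d-> n1
  n1 = a.(0 | 0) has moves -a-> n2
  n2 = 0 | 0 has moves stopped
Coarsest stable partition (strong bisimilarity classes):
  B0 = {m0}
  B1 = {m1, n1}
  B2 = {m2, n2}
  B3 = {n0}
m0 ∈ B0, n0 ∈ B3 → different blocks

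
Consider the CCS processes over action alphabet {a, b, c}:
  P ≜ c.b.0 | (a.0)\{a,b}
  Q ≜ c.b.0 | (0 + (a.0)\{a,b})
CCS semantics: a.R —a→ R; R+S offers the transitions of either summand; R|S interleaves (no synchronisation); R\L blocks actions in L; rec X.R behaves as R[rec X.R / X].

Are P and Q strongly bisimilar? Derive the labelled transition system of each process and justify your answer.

P ~ Q

Reachable graph of P (3 states):
  m0 = c.b.0 | (a.0)\{a,b} has moves —c→ m1
  m1 = b.0 | (a.0)\{a,b} has moves —b→ m2
  m2 = 0 | (a.0)\{a,b} has moves stopped
Reachable graph of Q (3 states):
  n0 = c.b.0 | (0 + (a.0)\{a,b}) has moves —c→ n1
  n1 = b.0 | (0 + (a.0)\{a,b}) has moves —b→ n2
  n2 = 0 | (0 + (a.0)\{a,b}) has moves stopped
Coarsest stable partition (strong bisimilarity classes):
  B0 = {m0, n0}
  B1 = {m1, n1}
  B2 = {m2, n2}
m0 ∈ B0, n0 ∈ B0 → same block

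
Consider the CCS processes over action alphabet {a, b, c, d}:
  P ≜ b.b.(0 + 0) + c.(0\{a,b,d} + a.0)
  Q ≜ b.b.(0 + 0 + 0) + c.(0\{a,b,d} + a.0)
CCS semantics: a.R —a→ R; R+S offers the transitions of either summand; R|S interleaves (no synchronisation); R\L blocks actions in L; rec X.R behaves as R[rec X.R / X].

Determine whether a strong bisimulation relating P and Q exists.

P's transition system — 5 states:
  m0 = b.b.(0 + 0) + c.(0\{a,b,d} + a.0) :: ··b··> m1, ··c··> m2
  m1 = b.(0 + 0) :: ··b··> m3
  m2 = 0\{a,b,d} + a.0 :: ··a··> m4
  m3 = 0 + 0 :: ·
  m4 = 0 :: ·
Q's transition system — 5 states:
  n0 = b.b.(0 + 0 + 0) + c.(0\{a,b,d} + a.0) :: ··b··> n1, ··c··> n2
  n1 = b.(0 + 0 + 0) :: ··b··> n3
  n2 = 0\{a,b,d} + a.0 :: ··a··> n4
  n3 = 0 + 0 + 0 :: ·
  n4 = 0 :: ·
Coarsest stable partition (strong bisimilarity classes):
  B0 = {m0, n0}
  B1 = {m2, n2}
  B2 = {m3, m4, n3, n4}
  B3 = {m1, n1}
m0 ∈ B0, n0 ∈ B0 → same block

P ~ Q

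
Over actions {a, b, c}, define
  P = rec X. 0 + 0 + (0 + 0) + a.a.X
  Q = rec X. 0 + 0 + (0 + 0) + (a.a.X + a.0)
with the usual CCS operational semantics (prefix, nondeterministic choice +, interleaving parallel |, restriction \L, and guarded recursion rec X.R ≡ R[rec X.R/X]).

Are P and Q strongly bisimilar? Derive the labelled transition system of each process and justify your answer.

P's transition system — 2 states:
  s0 = rec X. 0 + 0 + (0 + 0) + a.a.X :: =a=> s1
  s1 = a.(rec X. 0 + 0 + (0 + 0) + a.a.X) :: =a=> s0
Q's transition system — 3 states:
  t0 = rec X. 0 + 0 + (0 + 0) + (a.a.X + a.0) :: =a=> t1, =a=> t2
  t1 = 0 :: deadlocked
  t2 = a.(rec X. 0 + 0 + (0 + 0) + (a.a.X + a.0)) :: =a=> t0
Partition-refinement fixed point:
  B0 = {s0, s1}
  B1 = {t0}
  B2 = {t2}
  B3 = {t1}
s0 ∈ B0, t0 ∈ B1 → different blocks

not bisimilar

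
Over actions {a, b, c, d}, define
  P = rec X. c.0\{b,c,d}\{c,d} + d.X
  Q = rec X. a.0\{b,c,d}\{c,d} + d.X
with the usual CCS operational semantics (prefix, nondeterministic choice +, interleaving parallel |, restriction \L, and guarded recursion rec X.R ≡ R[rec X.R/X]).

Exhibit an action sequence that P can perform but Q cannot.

P's transition system — 2 states:
  u0 = rec X. c.0\{b,c,d}\{c,d} + d.X → --c--▸ u1, --d--▸ u0
  u1 = 0\{b,c,d}\{c,d} → ·
Q's transition system — 2 states:
  v0 = rec X. a.0\{b,c,d}\{c,d} + d.X → --a--▸ v1, --d--▸ v0
  v1 = 0\{b,c,d}\{c,d} → ·
Run σ = ⟨c⟩ on P: start {u0}
  after c @ step 1: {u1}
  — P admits the full trace.
Run σ = ⟨c⟩ on Q: start {v0}
  after c @ step 1: ∅ (Q stuck)

c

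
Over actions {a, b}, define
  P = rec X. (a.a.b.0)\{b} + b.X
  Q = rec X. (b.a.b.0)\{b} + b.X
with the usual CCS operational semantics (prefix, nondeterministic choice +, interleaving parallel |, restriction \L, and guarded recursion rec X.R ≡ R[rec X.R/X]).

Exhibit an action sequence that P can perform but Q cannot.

a

LTS(P): 3 reachable states
  s0 = rec X. (a.a.b.0)\{b} + b.X | =a=> s1, =b=> s0
  s1 = (a.b.0)\{b} | =a=> s2
  s2 = (b.0)\{b} | deadlocked
LTS(Q): 1 reachable states
  t0 = rec X. (b.a.b.0)\{b} + b.X | =b=> t0
Executing a from P (initial set {s0}):
  step 1 (a): {s1}
  — P admits the full trace.
Executing a from Q (initial set {t0}):
  step 1 (a): no successor for Q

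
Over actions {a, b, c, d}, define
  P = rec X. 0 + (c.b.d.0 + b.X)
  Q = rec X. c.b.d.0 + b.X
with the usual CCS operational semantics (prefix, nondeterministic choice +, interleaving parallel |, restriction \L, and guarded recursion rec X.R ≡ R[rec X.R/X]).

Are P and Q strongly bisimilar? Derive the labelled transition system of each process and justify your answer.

YES

Reachable graph of P (4 states):
  m0 = rec X. 0 + (c.b.d.0 + b.X) :: ··b··> m0, ··c··> m1
  m1 = b.d.0 :: ··b··> m2
  m2 = d.0 :: ··d··> m3
  m3 = 0 :: ·
Reachable graph of Q (4 states):
  n0 = rec X. c.b.d.0 + b.X :: ··b··> n0, ··c··> n1
  n1 = b.d.0 :: ··b··> n2
  n2 = d.0 :: ··d··> n3
  n3 = 0 :: ·
Bisimilarity quotient blocks:
  B0 = {m0, n0}
  B1 = {m1, n1}
  B2 = {m2, n2}
  B3 = {m3, n3}
m0 ∈ B0, n0 ∈ B0 → same block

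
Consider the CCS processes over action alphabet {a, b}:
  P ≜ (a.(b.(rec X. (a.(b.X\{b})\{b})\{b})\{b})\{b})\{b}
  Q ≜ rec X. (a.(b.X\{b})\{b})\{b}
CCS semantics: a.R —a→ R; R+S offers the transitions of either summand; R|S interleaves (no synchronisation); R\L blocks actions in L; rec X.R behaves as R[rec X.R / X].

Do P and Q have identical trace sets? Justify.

YES

Reachable graph of P (2 states):
  m0 = (a.(b.(rec X. (a.(b.X\{b})\{b})\{b})\{b})\{b})\{b} ⊢ —a→ m1
  m1 = (b.(rec X. (a.(b.X\{b})\{b})\{b})\{b})\{b}\{b} ⊢ ·
Reachable graph of Q (2 states):
  n0 = rec X. (a.(b.X\{b})\{b})\{b} ⊢ —a→ n1
  n1 = (b.(rec X. (a.(b.X\{b})\{b})\{b})\{b})\{b}\{b} ⊢ ·
Partition-refinement fixed point:
  B0 = {m0, n0}
  B1 = {m1, n1}
m0 ∈ B0, n0 ∈ B0 → same block
Bisimilar ⇒ trace-equivalent.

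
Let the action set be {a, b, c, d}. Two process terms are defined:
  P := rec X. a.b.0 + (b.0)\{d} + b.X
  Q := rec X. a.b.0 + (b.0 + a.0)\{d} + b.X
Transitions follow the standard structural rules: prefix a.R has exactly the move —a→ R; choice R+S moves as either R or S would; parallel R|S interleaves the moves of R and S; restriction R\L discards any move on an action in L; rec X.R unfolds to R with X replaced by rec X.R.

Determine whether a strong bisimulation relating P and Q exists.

LTS(P): 4 reachable states
  u0 = rec X. a.b.0 + (b.0)\{d} + b.X ⊢ —a→ u1, —b→ u0, —b→ u2
  u1 = b.0 ⊢ —b→ u3
  u2 = 0\{d} ⊢ deadlocked
  u3 = 0 ⊢ deadlocked
LTS(Q): 4 reachable states
  v0 = rec X. a.b.0 + (b.0 + a.0)\{d} + b.X ⊢ —a→ v1, —a→ v2, —b→ v0, —b→ v1
  v1 = 0\{d} ⊢ deadlocked
  v2 = b.0 ⊢ —b→ v3
  v3 = 0 ⊢ deadlocked
Partition-refinement fixed point:
  B0 = {u0}
  B1 = {u1, v2}
  B2 = {u2, u3, v1, v3}
  B3 = {v0}
u0 ∈ B0, v0 ∈ B3 → different blocks

P ≁ Q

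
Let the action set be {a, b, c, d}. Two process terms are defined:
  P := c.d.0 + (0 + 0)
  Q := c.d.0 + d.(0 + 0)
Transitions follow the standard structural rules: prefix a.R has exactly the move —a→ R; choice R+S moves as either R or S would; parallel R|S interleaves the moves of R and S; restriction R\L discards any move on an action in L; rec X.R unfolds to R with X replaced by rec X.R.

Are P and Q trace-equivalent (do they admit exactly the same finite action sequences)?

LTS(P): 3 reachable states
  p0 = c.d.0 + (0 + 0) | -c-> p1
  p1 = d.0 | -d-> p2
  p2 = 0 | stopped
LTS(Q): 4 reachable states
  q0 = c.d.0 + d.(0 + 0) | -c-> q1, -d-> q2
  q1 = d.0 | -d-> q3
  q2 = 0 + 0 | stopped
  q3 = 0 | stopped
Trace ⟨d⟩ through Q, begin at {q0}:
  [1] d ⇒ {q2}
  — Q admits the full trace.
Trace ⟨d⟩ through P, begin at {p0}:
  [1] d ⇒ ∅  — P cannot continue

traces(P) ≠ traces(Q) — witness ⟨d⟩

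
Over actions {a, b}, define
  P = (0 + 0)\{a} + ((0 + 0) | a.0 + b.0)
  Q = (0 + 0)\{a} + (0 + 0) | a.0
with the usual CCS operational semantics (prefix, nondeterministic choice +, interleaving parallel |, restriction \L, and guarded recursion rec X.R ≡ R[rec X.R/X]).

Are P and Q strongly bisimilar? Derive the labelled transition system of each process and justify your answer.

LTS(P): 3 reachable states
  s0 = (0 + 0)\{a} + ((0 + 0) | a.0 + b.0) has moves ··a··> s1, ··b··> s2
  s1 = (0 + 0) | 0 has moves (no moves)
  s2 = 0 has moves (no moves)
LTS(Q): 2 reachable states
  t0 = (0 + 0)\{a} + (0 + 0) | a.0 has moves ··a··> t1
  t1 = (0 + 0) | 0 has moves (no moves)
Coarsest stable partition (strong bisimilarity classes):
  B0 = {s0}
  B1 = {s1, s2, t1}
  B2 = {t0}
s0 ∈ B0, t0 ∈ B2 → different blocks

P ≁ Q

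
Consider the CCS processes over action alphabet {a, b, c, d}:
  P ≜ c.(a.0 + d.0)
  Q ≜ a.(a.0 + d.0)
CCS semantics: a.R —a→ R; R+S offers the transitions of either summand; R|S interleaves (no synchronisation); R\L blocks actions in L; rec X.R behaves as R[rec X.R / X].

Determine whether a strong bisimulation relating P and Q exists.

NO

LTS(P): 3 reachable states
  u0 = c.(a.0 + d.0) has moves =c=> u1
  u1 = a.0 + d.0 has moves =a=> u2, =d=> u2
  u2 = 0 has moves ∅
LTS(Q): 3 reachable states
  v0 = a.(a.0 + d.0) has moves =a=> v1
  v1 = a.0 + d.0 has moves =a=> v2, =d=> v2
  v2 = 0 has moves ∅
Bisimilarity quotient blocks:
  B0 = {u0}
  B1 = {u1, v1}
  B2 = {u2, v2}
  B3 = {v0}
u0 ∈ B0, v0 ∈ B3 → different blocks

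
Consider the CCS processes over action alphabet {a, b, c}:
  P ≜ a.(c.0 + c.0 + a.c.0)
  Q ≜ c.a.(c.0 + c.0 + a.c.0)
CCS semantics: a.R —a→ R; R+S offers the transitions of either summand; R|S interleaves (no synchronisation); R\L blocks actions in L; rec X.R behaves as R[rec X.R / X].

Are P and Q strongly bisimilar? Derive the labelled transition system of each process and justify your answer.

not bisimilar

P's transition system — 4 states:
  u0 = a.(c.0 + c.0 + a.c.0) | ··a··> u1
  u1 = c.0 + c.0 + a.c.0 | ··a··> u2, ··c··> u3
  u2 = c.0 | ··c··> u3
  u3 = 0 | ·
Q's transition system — 5 states:
  v0 = c.a.(c.0 + c.0 + a.c.0) | ··c··> v1
  v1 = a.(c.0 + c.0 + a.c.0) | ··a··> v2
  v2 = c.0 + c.0 + a.c.0 | ··a··> v3, ··c··> v4
  v3 = c.0 | ··c··> v4
  v4 = 0 | ·
Partition-refinement fixed point:
  B0 = {u0, v1}
  B1 = {u1, v2}
  B2 = {u2, v3}
  B3 = {u3, v4}
  B4 = {v0}
u0 ∈ B0, v0 ∈ B4 → different blocks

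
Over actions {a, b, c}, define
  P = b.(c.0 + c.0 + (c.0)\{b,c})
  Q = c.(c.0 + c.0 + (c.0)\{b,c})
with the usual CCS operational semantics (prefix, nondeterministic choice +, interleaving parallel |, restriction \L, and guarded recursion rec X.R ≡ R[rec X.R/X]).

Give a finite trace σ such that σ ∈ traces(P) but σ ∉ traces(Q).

b

Reachable graph of P (3 states):
  p0 = b.(c.0 + c.0 + (c.0)\{b,c}) ⊢ --b--▸ p1
  p1 = c.0 + c.0 + (c.0)\{b,c} ⊢ --c--▸ p2
  p2 = 0 ⊢ deadlocked
Reachable graph of Q (3 states):
  q0 = c.(c.0 + c.0 + (c.0)\{b,c}) ⊢ --c--▸ q1
  q1 = c.0 + c.0 + (c.0)\{b,c} ⊢ --c--▸ q2
  q2 = 0 ⊢ deadlocked
Executing b from P (initial set {p0}):
  step 1 (b): {p1}
  P completes σ.
Executing b from Q (initial set {q0}):
  step 1 (b): ∅  — Q cannot continue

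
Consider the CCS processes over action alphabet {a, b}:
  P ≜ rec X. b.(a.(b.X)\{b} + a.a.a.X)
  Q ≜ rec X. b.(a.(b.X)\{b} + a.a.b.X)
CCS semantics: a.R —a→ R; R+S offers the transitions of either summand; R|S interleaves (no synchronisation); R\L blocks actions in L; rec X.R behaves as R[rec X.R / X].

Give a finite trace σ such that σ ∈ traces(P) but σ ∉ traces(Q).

baaa

Reachable graph of P (5 states):
  p0 = rec X. b.(a.(b.X)\{b} + a.a.a.X) has moves -b-> p1
  p1 = a.(b.(rec X. b.(a.(b.X)\{b} + a.a.a.X)))\{b} + a.a.a.(rec X. b.(a.(b.X)\{b} + a.a.a.X)) has moves -a-> p2, -a-> p3
  p2 = (b.(rec X. b.(a.(b.X)\{b} + a.a.a.X)))\{b} has moves deadlocked
  p3 = a.a.(rec X. b.(a.(b.X)\{b} + a.a.a.X)) has moves -a-> p4
  p4 = a.(rec X. b.(a.(b.X)\{b} + a.a.a.X)) has moves -a-> p0
Reachable graph of Q (5 states):
  q0 = rec X. b.(a.(b.X)\{b} + a.a.b.X) has moves -b-> q1
  q1 = a.(b.(rec X. b.(a.(b.X)\{b} + a.a.b.X)))\{b} + a.a.b.(rec X. b.(a.(b.X)\{b} + a.a.b.X)) has moves -a-> q2, -a-> q3
  q2 = (b.(rec X. b.(a.(b.X)\{b} + a.a.b.X)))\{b} has moves deadlocked
  q3 = a.b.(rec X. b.(a.(b.X)\{b} + a.a.b.X)) has moves -a-> q4
  q4 = b.(rec X. b.(a.(b.X)\{b} + a.a.b.X)) has moves -b-> q0
Trace ⟨baaa⟩ through P, begin at {p0}:
  after b @ step 1: {p1}
  after a @ step 2: {p2, p3}
  after a @ step 3: {p4}
  after a @ step 4: {p0}
  ✓ P
Trace ⟨baaa⟩ through Q, begin at {q0}:
  after b @ step 1: {q1}
  after a @ step 2: {q2, q3}
  after a @ step 3: {q4}
  after a @ step 4: no successor for Q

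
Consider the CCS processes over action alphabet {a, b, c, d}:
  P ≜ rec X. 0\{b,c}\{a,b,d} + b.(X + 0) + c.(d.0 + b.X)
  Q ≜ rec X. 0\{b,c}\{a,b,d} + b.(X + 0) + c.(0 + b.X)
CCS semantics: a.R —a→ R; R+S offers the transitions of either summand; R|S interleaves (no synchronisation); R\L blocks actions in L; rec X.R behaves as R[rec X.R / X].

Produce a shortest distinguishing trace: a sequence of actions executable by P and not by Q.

cd

P's transition system — 4 states:
  p0 = rec X. 0\{b,c}\{a,b,d} + b.(X + 0) + c.(d.0 + b.X) has moves —b→ p1, —c→ p2
  p1 = (rec X. 0\{b,c}\{a,b,d} + b.(X + 0) + c.(d.0 + b.X)) + 0 has moves —b→ p1, —c→ p2
  p2 = d.0 + b.(rec X. 0\{b,c}\{a,b,d} + b.(X + 0) + c.(d.0 + b.X)) has moves —b→ p0, —d→ p3
  p3 = 0 has moves ∅
Q's transition system — 3 states:
  q0 = rec X. 0\{b,c}\{a,b,d} + b.(X + 0) + c.(0 + b.X) has moves —b→ q1, —c→ q2
  q1 = (rec X. 0\{b,c}\{a,b,d} + b.(X + 0) + c.(0 + b.X)) + 0 has moves —b→ q1, —c→ q2
  q2 = 0 + b.(rec X. 0\{b,c}\{a,b,d} + b.(X + 0) + c.(0 + b.X)) has moves —b→ q0
Run σ = ⟨cd⟩ on P: start {p0}
  step 1 (c): {p2}
  step 2 (d): {p3}
  — P admits the full trace.
Run σ = ⟨cd⟩ on Q: start {q0}
  step 1 (c): {q2}
  step 2 (d): ∅  — Q cannot continue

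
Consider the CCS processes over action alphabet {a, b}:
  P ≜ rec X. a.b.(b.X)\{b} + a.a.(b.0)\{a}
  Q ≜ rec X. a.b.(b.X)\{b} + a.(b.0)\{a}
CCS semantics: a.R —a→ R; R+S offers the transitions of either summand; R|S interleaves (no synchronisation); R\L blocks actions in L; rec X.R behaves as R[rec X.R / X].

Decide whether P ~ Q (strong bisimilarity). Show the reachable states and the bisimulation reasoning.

LTS(P): 6 reachable states
  p0 = rec X. a.b.(b.X)\{b} + a.a.(b.0)\{a} ⊢ -a-> p1, -a-> p2
  p1 = a.(b.0)\{a} ⊢ -a-> p3
  p2 = b.(b.(rec X. a.b.(b.X)\{b} + a.a.(b.0)\{a}))\{b} ⊢ -b-> p4
  p3 = (b.0)\{a} ⊢ -b-> p5
  p4 = (b.(rec X. a.b.(b.X)\{b} + a.a.(b.0)\{a}))\{b} ⊢ stopped
  p5 = 0\{a} ⊢ stopped
LTS(Q): 5 reachable states
  q0 = rec X. a.b.(b.X)\{b} + a.(b.0)\{a} ⊢ -a-> q1, -a-> q2
  q1 = (b.0)\{a} ⊢ -b-> q3
  q2 = b.(b.(rec X. a.b.(b.X)\{b} + a.(b.0)\{a}))\{b} ⊢ -b-> q4
  q3 = 0\{a} ⊢ stopped
  q4 = (b.(rec X. a.b.(b.X)\{b} + a.(b.0)\{a}))\{b} ⊢ stopped
Coarsest stable partition (strong bisimilarity classes):
  B0 = {p0}
  B1 = {p2, p3, q1, q2}
  B2 = {p4, p5, q3, q4}
  B3 = {p1, q0}
p0 ∈ B0, q0 ∈ B3 → different blocks

NO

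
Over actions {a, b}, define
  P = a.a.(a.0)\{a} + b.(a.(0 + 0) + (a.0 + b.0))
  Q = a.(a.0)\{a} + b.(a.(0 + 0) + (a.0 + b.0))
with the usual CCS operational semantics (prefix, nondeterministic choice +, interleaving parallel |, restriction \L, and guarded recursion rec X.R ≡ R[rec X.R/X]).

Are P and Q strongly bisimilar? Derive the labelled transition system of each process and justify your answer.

Reachable graph of P (6 states):
  s0 = a.a.(a.0)\{a} + b.(a.(0 + 0) + (a.0 + b.0)) :: =a=> s1, =b=> s2
  s1 = a.(a.0)\{a} :: =a=> s3
  s2 = a.(0 + 0) + (a.0 + b.0) :: =a=> s4, =a=> s5, =b=> s4
  s3 = (a.0)\{a} :: deadlocked
  s4 = 0 :: deadlocked
  s5 = 0 + 0 :: deadlocked
Reachable graph of Q (5 states):
  t0 = a.(a.0)\{a} + b.(a.(0 + 0) + (a.0 + b.0)) :: =a=> t1, =b=> t2
  t1 = (a.0)\{a} :: deadlocked
  t2 = a.(0 + 0) + (a.0 + b.0) :: =a=> t3, =a=> t4, =b=> t3
  t3 = 0 :: deadlocked
  t4 = 0 + 0 :: deadlocked
Partition-refinement fixed point:
  B0 = {s0}
  B1 = {s2, t2}
  B2 = {s3, s4, s5, t1, t3, t4}
  B3 = {s1}
  B4 = {t0}
s0 ∈ B0, t0 ∈ B4 → different blocks

not bisimilar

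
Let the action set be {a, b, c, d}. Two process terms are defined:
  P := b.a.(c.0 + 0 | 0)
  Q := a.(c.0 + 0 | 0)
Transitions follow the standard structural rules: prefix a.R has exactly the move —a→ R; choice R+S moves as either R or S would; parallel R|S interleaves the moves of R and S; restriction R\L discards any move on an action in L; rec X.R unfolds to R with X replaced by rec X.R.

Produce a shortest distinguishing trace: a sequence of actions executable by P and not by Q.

Reachable graph of P (4 states):
  s0 = b.a.(c.0 + 0 | 0) ⊢ --b--▸ s1
  s1 = a.(c.0 + 0 | 0) ⊢ --a--▸ s2
  s2 = c.0 + 0 | 0 ⊢ --c--▸ s3
  s3 = 0 ⊢ ·
Reachable graph of Q (3 states):
  t0 = a.(c.0 + 0 | 0) ⊢ --a--▸ t1
  t1 = c.0 + 0 | 0 ⊢ --c--▸ t2
  t2 = 0 ⊢ ·
Executing b from P (initial set {s0}):
  step 1 (b): {s1}
  ✓ P
Executing b from Q (initial set {t0}):
  step 1 (b): ∅  — Q cannot continue

b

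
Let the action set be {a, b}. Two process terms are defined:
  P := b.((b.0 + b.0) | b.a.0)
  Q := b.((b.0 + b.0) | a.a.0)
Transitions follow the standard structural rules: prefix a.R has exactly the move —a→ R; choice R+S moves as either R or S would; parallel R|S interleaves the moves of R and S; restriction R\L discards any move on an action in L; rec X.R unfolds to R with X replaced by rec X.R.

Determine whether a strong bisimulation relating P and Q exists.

Reachable graph of P (7 states):
  m0 = b.((b.0 + b.0) | b.a.0) → --b--▸ m1
  m1 = (b.0 + b.0) | b.a.0 → --b--▸ m2, --b--▸ m3
  m2 = (b.0 + b.0) | a.0 → --a--▸ m4, --b--▸ m5
  m3 = 0 | b.a.0 → --b--▸ m5
  m4 = (b.0 + b.0) | 0 → --b--▸ m6
  m5 = 0 | a.0 → --a--▸ m6
  m6 = 0 | 0 → ∅
Reachable graph of Q (7 states):
  n0 = b.((b.0 + b.0) | a.a.0) → --b--▸ n1
  n1 = (b.0 + b.0) | a.a.0 → --a--▸ n2, --b--▸ n3
  n2 = (b.0 + b.0) | a.0 → --a--▸ n4, --b--▸ n5
  n3 = 0 | a.a.0 → --a--▸ n5
  n4 = (b.0 + b.0) | 0 → --b--▸ n6
  n5 = 0 | a.0 → --a--▸ n6
  n6 = 0 | 0 → ∅
Partition-refinement fixed point:
  B0 = {m0}
  B1 = {m1}
  B2 = {m3}
  B3 = {m5, n5}
  B4 = {m6, n6}
  B5 = {m2, n2}
  B6 = {m4, n4}
  B7 = {n0}
  B8 = {n1}
  B9 = {n3}
m0 ∈ B0, n0 ∈ B7 → different blocks

NO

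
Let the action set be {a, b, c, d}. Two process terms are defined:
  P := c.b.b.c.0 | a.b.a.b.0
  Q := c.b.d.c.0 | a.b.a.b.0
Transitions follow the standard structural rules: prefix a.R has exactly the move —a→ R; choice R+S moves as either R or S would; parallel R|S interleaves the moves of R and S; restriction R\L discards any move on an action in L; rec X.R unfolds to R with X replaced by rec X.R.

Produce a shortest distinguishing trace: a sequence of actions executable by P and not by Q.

cbb

LTS(P): 25 reachable states
  u0 = c.b.b.c.0 | a.b.a.b.0 | --a--▸ u1, --c--▸ u2
  u1 = c.b.b.c.0 | b.a.b.0 | --b--▸ u3, --c--▸ u4
  u2 = b.b.c.0 | a.b.a.b.0 | --a--▸ u4, --b--▸ u5
  u3 = c.b.b.c.0 | a.b.0 | --a--▸ u6, --c--▸ u7
  u4 = b.b.c.0 | b.a.b.0 | --b--▸ u7, --b--▸ u8
  u5 = b.c.0 | a.b.a.b.0 | --a--▸ u8, --b--▸ u9
  u6 = c.b.b.c.0 | b.0 | --b--▸ u10, --c--▸ u11
  u7 = b.b.c.0 | a.b.0 | --a--▸ u11, --b--▸ u12
  u8 = b.c.0 | b.a.b.0 | --b--▸ u12, --b--▸ u13
  u9 = c.0 | a.b.a.b.0 | --a--▸ u13, --c--▸ u14
  u10 = c.b.b.c.0 | 0 | --c--▸ u15
  u11 = b.b.c.0 | b.0 | --b--▸ u15, --b--▸ u16
  u12 = b.c.0 | a.b.0 | --a--▸ u16, --b--▸ u17
  u13 = c.0 | b.a.b.0 | --b--▸ u17, --c--▸ u18
  u14 = 0 | a.b.a.b.0 | --a--▸ u18
  u15 = b.b.c.0 | 0 | --b--▸ u19
  u16 = b.c.0 | b.0 | --b--▸ u19, --b--▸ u20
  u17 = c.0 | a.b.0 | --a--▸ u20, --c--▸ u21
  u18 = 0 | b.a.b.0 | --b--▸ u21
  u19 = b.c.0 | 0 | --b--▸ u22
  u20 = c.0 | b.0 | --b--▸ u22, --c--▸ u23
  u21 = 0 | a.b.0 | --a--▸ u23
  u22 = c.0 | 0 | --c--▸ u24
  u23 = 0 | b.0 | --b--▸ u24
  u24 = 0 | 0 | (no moves)
LTS(Q): 25 reachable states
  v0 = c.b.d.c.0 | a.b.a.b.0 | --a--▸ v1, --c--▸ v2
  v1 = c.b.d.c.0 | b.a.b.0 | --b--▸ v3, --c--▸ v4
  v2 = b.d.c.0 | a.b.a.b.0 | --a--▸ v4, --b--▸ v5
  v3 = c.b.d.c.0 | a.b.0 | --a--▸ v6, --c--▸ v7
  v4 = b.d.c.0 | b.a.b.0 | --b--▸ v7, --b--▸ v8
  v5 = d.c.0 | a.b.a.b.0 | --a--▸ v8, --d--▸ v9
  v6 = c.b.d.c.0 | b.0 | --b--▸ v10, --c--▸ v11
  v7 = b.d.c.0 | a.b.0 | --a--▸ v11, --b--▸ v12
  v8 = d.c.0 | b.a.b.0 | --b--▸ v12, --d--▸ v13
  v9 = c.0 | a.b.a.b.0 | --a--▸ v13, --c--▸ v14
  v10 = c.b.d.c.0 | 0 | --c--▸ v15
  v11 = b.d.c.0 | b.0 | --b--▸ v15, --b--▸ v16
  v12 = d.c.0 | a.b.0 | --a--▸ v16, --d--▸ v17
  v13 = c.0 | b.a.b.0 | --b--▸ v17, --c--▸ v18
  v14 = 0 | a.b.a.b.0 | --a--▸ v18
  v15 = b.d.c.0 | 0 | --b--▸ v19
  v16 = d.c.0 | b.0 | --b--▸ v19, --d--▸ v20
  v17 = c.0 | a.b.0 | --a--▸ v20, --c--▸ v21
  v18 = 0 | b.a.b.0 | --b--▸ v21
  v19 = d.c.0 | 0 | --d--▸ v22
  v20 = c.0 | b.0 | --b--▸ v22, --c--▸ v23
  v21 = 0 | a.b.0 | --a--▸ v23
  v22 = c.0 | 0 | --c--▸ v24
  v23 = 0 | b.0 | --b--▸ v24
  v24 = 0 | 0 | (no moves)
Run σ = ⟨cbb⟩ on P: start {u0}
  [1] c ⇒ {u2}
  [2] b ⇒ {u5}
  [3] b ⇒ {u9}
  — P admits the full trace.
Run σ = ⟨cbb⟩ on Q: start {v0}
  [1] c ⇒ {v2}
  [2] b ⇒ {v5}
  [3] b ⇒ ∅  — Q cannot continue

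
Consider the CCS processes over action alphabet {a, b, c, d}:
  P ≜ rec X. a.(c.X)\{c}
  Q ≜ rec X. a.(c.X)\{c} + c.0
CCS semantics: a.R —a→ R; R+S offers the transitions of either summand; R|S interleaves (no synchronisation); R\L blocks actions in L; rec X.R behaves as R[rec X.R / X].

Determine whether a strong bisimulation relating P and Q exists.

P's transition system — 2 states:
  s0 = rec X. a.(c.X)\{c} | --a--▸ s1
  s1 = (c.(rec X. a.(c.X)\{c}))\{c} | (no moves)
Q's transition system — 3 states:
  t0 = rec X. a.(c.X)\{c} + c.0 | --a--▸ t1, --c--▸ t2
  t1 = (c.(rec X. a.(c.X)\{c} + c.0))\{c} | (no moves)
  t2 = 0 | (no moves)
Partition-refinement fixed point:
  B0 = {s0}
  B1 = {s1, t1, t2}
  B2 = {t0}
s0 ∈ B0, t0 ∈ B2 → different blocks

not bisimilar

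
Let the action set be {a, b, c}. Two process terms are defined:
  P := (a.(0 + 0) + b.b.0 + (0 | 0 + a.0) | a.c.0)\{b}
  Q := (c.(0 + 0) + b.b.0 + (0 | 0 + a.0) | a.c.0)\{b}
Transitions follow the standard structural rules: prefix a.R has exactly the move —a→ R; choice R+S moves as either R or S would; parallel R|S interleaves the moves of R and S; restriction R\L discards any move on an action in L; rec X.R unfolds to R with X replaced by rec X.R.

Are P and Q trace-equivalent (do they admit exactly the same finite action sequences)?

P's transition system — 7 states:
  m0 = (a.(0 + 0) + b.b.0 + (0 | 0 + a.0) | a.c.0)\{b} | =a=> m1, =a=> m2, =a=> m3
  m1 = ((0 | 0 + a.0) | c.0)\{b} | =a=> m4, =c=> m5
  m2 = (0 + 0)\{b} | stopped
  m3 = (0 | a.c.0)\{b} | =a=> m4
  m4 = (0 | c.0)\{b} | =c=> m6
  m5 = ((0 | 0 + a.0) | 0)\{b} | =a=> m6
  m6 = (0 | 0)\{b} | stopped
Q's transition system — 7 states:
  n0 = (c.(0 + 0) + b.b.0 + (0 | 0 + a.0) | a.c.0)\{b} | =a=> n1, =a=> n2, =c=> n3
  n1 = ((0 | 0 + a.0) | c.0)\{b} | =a=> n4, =c=> n5
  n2 = (0 | a.c.0)\{b} | =a=> n4
  n3 = (0 + 0)\{b} | stopped
  n4 = (0 | c.0)\{b} | =c=> n6
  n5 = ((0 | 0 + a.0) | 0)\{b} | =a=> n6
  n6 = (0 | 0)\{b} | stopped
Run σ = ⟨c⟩ on Q: start {n0}
  after c @ step 1: {n3}
  — Q admits the full trace.
Run σ = ⟨c⟩ on P: start {m0}
  after c @ step 1: ∅  — P cannot continue

trace-distinct — witness ⟨c⟩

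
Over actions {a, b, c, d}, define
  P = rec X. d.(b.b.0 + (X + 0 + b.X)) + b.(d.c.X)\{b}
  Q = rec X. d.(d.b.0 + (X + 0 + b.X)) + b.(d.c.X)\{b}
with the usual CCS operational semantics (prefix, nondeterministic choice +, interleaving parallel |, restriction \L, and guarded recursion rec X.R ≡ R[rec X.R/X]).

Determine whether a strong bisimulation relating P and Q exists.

Reachable graph of P (8 states):
  p0 = rec X. d.(b.b.0 + (X + 0 + b.X)) + b.(d.c.X)\{b} ⊢ —b→ p1, —d→ p2
  p1 = (d.c.(rec X. d.(b.b.0 + (X + 0 + b.X)) + b.(d.c.X)\{b}))\{b} ⊢ —d→ p3
  p2 = b.b.0 + ((rec X. d.(b.b.0 + (X + 0 + b.X)) + b.(d.c.X)\{b}) + 0 + b.(rec X. d.(b.b.0 + (X + 0 + b.X)) + b.(d.c.X)\{b})) ⊢ —b→ p0, —b→ p1, —b→ p4, —d→ p2
  p3 = (c.(rec X. d.(b.b.0 + (X + 0 + b.X)) + b.(d.c.X)\{b}))\{b} ⊢ —c→ p5
  p4 = b.0 ⊢ —b→ p6
  p5 = (rec X. d.(b.b.0 + (X + 0 + b.X)) + b.(d.c.X)\{b})\{b} ⊢ —d→ p7
  p6 = 0 ⊢ ∅
  p7 = (b.b.0 + ((rec X. d.(b.b.0 + (X + 0 + b.X)) + b.(d.c.X)\{b}) + 0 + b.(rec X. d.(b.b.0 + (X + 0 + b.X)) + b.(d.c.X)\{b})))\{b} ⊢ —d→ p7
Reachable graph of Q (9 states):
  q0 = rec X. d.(d.b.0 + (X + 0 + b.X)) + b.(d.c.X)\{b} ⊢ —b→ q1, —d→ q2
  q1 = (d.c.(rec X. d.(d.b.0 + (X + 0 + b.X)) + b.(d.c.X)\{b}))\{b} ⊢ —d→ q3
  q2 = d.b.0 + ((rec X. d.(d.b.0 + (X + 0 + b.X)) + b.(d.c.X)\{b}) + 0 + b.(rec X. d.(d.b.0 + (X + 0 + b.X)) + b.(d.c.X)\{b})) ⊢ —b→ q0, —b→ q1, —d→ q2, —d→ q4
  q3 = (c.(rec X. d.(d.b.0 + (X + 0 + b.X)) + b.(d.c.X)\{b}))\{b} ⊢ —c→ q5
  q4 = b.0 ⊢ —b→ q6
  q5 = (rec X. d.(d.b.0 + (X + 0 + b.X)) + b.(d.c.X)\{b})\{b} ⊢ —d→ q7
  q6 = 0 ⊢ ∅
  q7 = (d.b.0 + ((rec X. d.(d.b.0 + (X + 0 + b.X)) + b.(d.c.X)\{b}) + 0 + b.(rec X. d.(d.b.0 + (X + 0 + b.X)) + b.(d.c.X)\{b})))\{b} ⊢ —d→ q7, —d→ q8
  q8 = (b.0)\{b} ⊢ ∅
Bisimilarity quotient blocks:
  B0 = {p0}
  B1 = {p2}
  B2 = {p1}
  B3 = {p3}
  B4 = {p5, p7}
  B5 = {p4, q4}
  B6 = {p6, q6, q8}
  B7 = {q0}
  B8 = {q1}
  B9 = {q3}
  B10 = {q5}
  B11 = {q7}
  B12 = {q2}
p0 ∈ B0, q0 ∈ B7 → different blocks

not bisimilar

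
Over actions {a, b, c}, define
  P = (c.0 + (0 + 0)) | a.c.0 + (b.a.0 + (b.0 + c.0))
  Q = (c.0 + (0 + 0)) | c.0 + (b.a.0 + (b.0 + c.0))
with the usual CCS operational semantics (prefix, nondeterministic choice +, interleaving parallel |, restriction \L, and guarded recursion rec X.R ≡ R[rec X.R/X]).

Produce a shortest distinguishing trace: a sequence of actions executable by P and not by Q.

a

Reachable graph of P (8 states):
  m0 = (c.0 + (0 + 0)) | a.c.0 + (b.a.0 + (b.0 + c.0)) | =a=> m1, =b=> m2, =b=> m3, =c=> m2, =c=> m4
  m1 = (c.0 + (0 + 0)) | c.0 | =c=> m5, =c=> m6
  m2 = 0 | deadlocked
  m3 = a.0 | =a=> m2
  m4 = 0 | a.c.0 | =a=> m6
  m5 = (c.0 + (0 + 0)) | 0 | =c=> m7
  m6 = 0 | c.0 | =c=> m7
  m7 = 0 | 0 | deadlocked
Reachable graph of Q (6 states):
  n0 = (c.0 + (0 + 0)) | c.0 + (b.a.0 + (b.0 + c.0)) | =b=> n1, =b=> n2, =c=> n1, =c=> n3, =c=> n4
  n1 = 0 | deadlocked
  n2 = a.0 | =a=> n1
  n3 = (c.0 + (0 + 0)) | 0 | =c=> n5
  n4 = 0 | c.0 | =c=> n5
  n5 = 0 | 0 | deadlocked
Executing a from P (initial set {m0}):
  step 1 (a): {m1}
  P completes σ.
Executing a from Q (initial set {n0}):
  step 1 (a): ∅ (Q stuck)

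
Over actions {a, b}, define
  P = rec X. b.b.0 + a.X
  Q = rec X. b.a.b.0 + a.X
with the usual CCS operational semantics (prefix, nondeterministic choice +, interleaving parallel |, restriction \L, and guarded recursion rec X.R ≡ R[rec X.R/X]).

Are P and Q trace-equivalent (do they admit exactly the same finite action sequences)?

NO — witness ⟨bb⟩

LTS(P): 3 reachable states
  u0 = rec X. b.b.0 + a.X :: -a-> u0, -b-> u1
  u1 = b.0 :: -b-> u2
  u2 = 0 :: stopped
LTS(Q): 4 reachable states
  v0 = rec X. b.a.b.0 + a.X :: -a-> v0, -b-> v1
  v1 = a.b.0 :: -a-> v2
  v2 = b.0 :: -b-> v3
  v3 = 0 :: stopped
Trace ⟨bb⟩ through P, begin at {u0}:
  after b @ step 1: {u1}
  after b @ step 2: {u2}
  — P admits the full trace.
Trace ⟨bb⟩ through Q, begin at {v0}:
  after b @ step 1: {v1}
  after b @ step 2: no successor for Q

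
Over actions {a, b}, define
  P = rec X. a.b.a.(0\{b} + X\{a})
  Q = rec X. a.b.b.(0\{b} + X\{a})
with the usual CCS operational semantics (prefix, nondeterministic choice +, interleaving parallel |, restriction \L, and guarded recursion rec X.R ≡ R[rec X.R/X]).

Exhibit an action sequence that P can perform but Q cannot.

aba

LTS(P): 4 reachable states
  p0 = rec X. a.b.a.(0\{b} + X\{a}) has moves --a--▸ p1
  p1 = b.a.(0\{b} + (rec X. a.b.a.(0\{b} + X\{a}))\{a}) has moves --b--▸ p2
  p2 = a.(0\{b} + (rec X. a.b.a.(0\{b} + X\{a}))\{a}) has moves --a--▸ p3
  p3 = 0\{b} + (rec X. a.b.a.(0\{b} + X\{a}))\{a} has moves ∅
LTS(Q): 4 reachable states
  q0 = rec X. a.b.b.(0\{b} + X\{a}) has moves --a--▸ q1
  q1 = b.b.(0\{b} + (rec X. a.b.b.(0\{b} + X\{a}))\{a}) has moves --b--▸ q2
  q2 = b.(0\{b} + (rec X. a.b.b.(0\{b} + X\{a}))\{a}) has moves --b--▸ q3
  q3 = 0\{b} + (rec X. a.b.b.(0\{b} + X\{a}))\{a} has moves ∅
Trace ⟨aba⟩ through P, begin at {p0}:
  step 1 (a): {p1}
  step 2 (b): {p2}
  step 3 (a): {p3}
  P completes σ.
Trace ⟨aba⟩ through Q, begin at {q0}:
  step 1 (a): {q1}
  step 2 (b): {q2}
  step 3 (a): ∅ (Q stuck)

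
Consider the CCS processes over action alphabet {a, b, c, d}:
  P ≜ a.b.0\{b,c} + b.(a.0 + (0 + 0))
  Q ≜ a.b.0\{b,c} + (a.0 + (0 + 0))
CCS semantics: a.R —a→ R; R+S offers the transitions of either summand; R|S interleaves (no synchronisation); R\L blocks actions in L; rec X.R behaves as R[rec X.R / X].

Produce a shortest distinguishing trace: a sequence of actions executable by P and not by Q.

Reachable graph of P (5 states):
  u0 = a.b.0\{b,c} + b.(a.0 + (0 + 0)) → ··a··> u1, ··b··> u2
  u1 = b.0\{b,c} → ··b··> u3
  u2 = a.0 + (0 + 0) → ··a··> u4
  u3 = 0\{b,c} → stopped
  u4 = 0 → stopped
Reachable graph of Q (4 states):
  v0 = a.b.0\{b,c} + (a.0 + (0 + 0)) → ··a··> v1, ··a··> v2
  v1 = 0 → stopped
  v2 = b.0\{b,c} → ··b··> v3
  v3 = 0\{b,c} → stopped
Executing b from P (initial set {u0}):
  [1] b ⇒ {u2}
  ✓ P
Executing b from Q (initial set {v0}):
  [1] b ⇒ ∅ (Q stuck)

b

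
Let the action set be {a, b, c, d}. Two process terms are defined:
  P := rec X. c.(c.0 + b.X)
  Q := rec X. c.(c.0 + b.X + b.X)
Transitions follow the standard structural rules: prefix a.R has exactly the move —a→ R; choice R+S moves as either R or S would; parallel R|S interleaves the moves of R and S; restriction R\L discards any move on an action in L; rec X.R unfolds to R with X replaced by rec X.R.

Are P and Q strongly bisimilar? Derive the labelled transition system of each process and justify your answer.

P's transition system — 3 states:
  s0 = rec X. c.(c.0 + b.X) has moves -c-> s1
  s1 = c.0 + b.(rec X. c.(c.0 + b.X)) has moves -b-> s0, -c-> s2
  s2 = 0 has moves ·
Q's transition system — 3 states:
  t0 = rec X. c.(c.0 + b.X + b.X) has moves -c-> t1
  t1 = c.0 + b.(rec X. c.(c.0 + b.X + b.X)) + b.(rec X. c.(c.0 + b.X + b.X)) has moves -b-> t0, -c-> t2
  t2 = 0 has moves ·
Partition-refinement fixed point:
  B0 = {s0, t0}
  B1 = {s1, t1}
  B2 = {s2, t2}
s0 ∈ B0, t0 ∈ B0 → same block

bisimilar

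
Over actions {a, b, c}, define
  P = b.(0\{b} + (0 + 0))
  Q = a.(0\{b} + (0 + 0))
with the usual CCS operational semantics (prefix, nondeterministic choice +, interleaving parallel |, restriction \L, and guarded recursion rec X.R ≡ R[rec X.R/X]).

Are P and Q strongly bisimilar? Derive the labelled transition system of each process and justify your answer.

P ≁ Q

LTS(P): 2 reachable states
  m0 = b.(0\{b} + (0 + 0)) has moves —b→ m1
  m1 = 0\{b} + (0 + 0) has moves ∅
LTS(Q): 2 reachable states
  n0 = a.(0\{b} + (0 + 0)) has moves —a→ n1
  n1 = 0\{b} + (0 + 0) has moves ∅
Coarsest stable partition (strong bisimilarity classes):
  B0 = {m0}
  B1 = {m1, n1}
  B2 = {n0}
m0 ∈ B0, n0 ∈ B2 → different blocks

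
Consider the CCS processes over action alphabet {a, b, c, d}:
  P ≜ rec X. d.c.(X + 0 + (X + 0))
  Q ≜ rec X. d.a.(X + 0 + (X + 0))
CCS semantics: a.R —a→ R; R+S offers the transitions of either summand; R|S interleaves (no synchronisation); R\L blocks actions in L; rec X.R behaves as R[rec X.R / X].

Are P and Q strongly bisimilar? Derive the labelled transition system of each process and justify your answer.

Reachable graph of P (3 states):
  p0 = rec X. d.c.(X + 0 + (X + 0)) ⊢ =d=> p1
  p1 = c.((rec X. d.c.(X + 0 + (X + 0))) + 0 + ((rec X. d.c.(X + 0 + (X + 0))) + 0)) ⊢ =c=> p2
  p2 = (rec X. d.c.(X + 0 + (X + 0))) + 0 + ((rec X. d.c.(X + 0 + (X + 0))) + 0) ⊢ =d=> p1
Reachable graph of Q (3 states):
  q0 = rec X. d.a.(X + 0 + (X + 0)) ⊢ =d=> q1
  q1 = a.((rec X. d.a.(X + 0 + (X + 0))) + 0 + ((rec X. d.a.(X + 0 + (X + 0))) + 0)) ⊢ =a=> q2
  q2 = (rec X. d.a.(X + 0 + (X + 0))) + 0 + ((rec X. d.a.(X + 0 + (X + 0))) + 0) ⊢ =d=> q1
Partition-refinement fixed point:
  B0 = {p0, p2}
  B1 = {p1}
  B2 = {q0, q2}
  B3 = {q1}
p0 ∈ B0, q0 ∈ B2 → different blocks

NO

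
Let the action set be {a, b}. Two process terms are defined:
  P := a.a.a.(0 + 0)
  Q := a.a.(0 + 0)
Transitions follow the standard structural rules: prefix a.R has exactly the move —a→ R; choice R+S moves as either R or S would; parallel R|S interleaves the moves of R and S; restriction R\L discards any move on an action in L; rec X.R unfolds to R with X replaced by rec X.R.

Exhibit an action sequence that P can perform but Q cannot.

aaa

P's transition system — 4 states:
  p0 = a.a.a.(0 + 0) :: =a=> p1
  p1 = a.a.(0 + 0) :: =a=> p2
  p2 = a.(0 + 0) :: =a=> p3
  p3 = 0 + 0 :: ·
Q's transition system — 3 states:
  q0 = a.a.(0 + 0) :: =a=> q1
  q1 = a.(0 + 0) :: =a=> q2
  q2 = 0 + 0 :: ·
Executing aaa from P (initial set {p0}):
  after a @ step 1: {p1}
  after a @ step 2: {p2}
  after a @ step 3: {p3}
  ✓ P
Executing aaa from Q (initial set {q0}):
  after a @ step 1: {q1}
  after a @ step 2: {q2}
  after a @ step 3: ∅ (Q stuck)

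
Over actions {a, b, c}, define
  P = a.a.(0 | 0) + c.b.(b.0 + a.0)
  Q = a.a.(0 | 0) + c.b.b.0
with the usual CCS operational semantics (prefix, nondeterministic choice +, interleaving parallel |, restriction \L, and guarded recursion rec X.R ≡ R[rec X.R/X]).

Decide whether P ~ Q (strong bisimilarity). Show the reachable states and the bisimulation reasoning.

not bisimilar

Reachable graph of P (6 states):
  m0 = a.a.(0 | 0) + c.b.(b.0 + a.0) → --a--▸ m1, --c--▸ m2
  m1 = a.(0 | 0) → --a--▸ m3
  m2 = b.(b.0 + a.0) → --b--▸ m4
  m3 = 0 | 0 → (no moves)
  m4 = b.0 + a.0 → --a--▸ m5, --b--▸ m5
  m5 = 0 → (no moves)
Reachable graph of Q (6 states):
  n0 = a.a.(0 | 0) + c.b.b.0 → --a--▸ n1, --c--▸ n2
  n1 = a.(0 | 0) → --a--▸ n3
  n2 = b.b.0 → --b--▸ n4
  n3 = 0 | 0 → (no moves)
  n4 = b.0 → --b--▸ n5
  n5 = 0 → (no moves)
Bisimilarity quotient blocks:
  B0 = {m0}
  B1 = {m2}
  B2 = {m4}
  B3 = {m3, m5, n3, n5}
  B4 = {m1, n1}
  B5 = {n0}
  B6 = {n2}
  B7 = {n4}
m0 ∈ B0, n0 ∈ B5 → different blocks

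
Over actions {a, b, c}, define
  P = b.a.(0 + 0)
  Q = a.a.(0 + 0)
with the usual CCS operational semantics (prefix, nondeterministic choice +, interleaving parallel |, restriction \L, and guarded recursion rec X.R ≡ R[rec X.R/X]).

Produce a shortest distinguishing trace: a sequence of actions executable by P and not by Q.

b

LTS(P): 3 reachable states
  s0 = b.a.(0 + 0) | =b=> s1
  s1 = a.(0 + 0) | =a=> s2
  s2 = 0 + 0 | ·
LTS(Q): 3 reachable states
  t0 = a.a.(0 + 0) | =a=> t1
  t1 = a.(0 + 0) | =a=> t2
  t2 = 0 + 0 | ·
Run σ = ⟨b⟩ on P: start {s0}
  after b @ step 1: {s1}
  — P admits the full trace.
Run σ = ⟨b⟩ on Q: start {t0}
  after b @ step 1: ∅ (Q stuck)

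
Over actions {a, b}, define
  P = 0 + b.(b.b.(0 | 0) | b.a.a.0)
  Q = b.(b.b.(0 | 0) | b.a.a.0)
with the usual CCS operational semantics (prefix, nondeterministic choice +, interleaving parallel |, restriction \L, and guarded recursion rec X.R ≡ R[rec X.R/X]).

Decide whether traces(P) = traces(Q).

LTS(P): 13 reachable states
  u0 = 0 + b.(b.b.(0 | 0) | b.a.a.0) → --b--▸ u1
  u1 = b.b.(0 | 0) | b.a.a.0 → --b--▸ u2, --b--▸ u3
  u2 = b.(0 | 0) | b.a.a.0 → --b--▸ u4, --b--▸ u5
  u3 = b.b.(0 | 0) | a.a.0 → --a--▸ u6, --b--▸ u5
  u4 = 0 | 0 | b.a.a.0 → --b--▸ u7
  u5 = b.(0 | 0) | a.a.0 → --a--▸ u8, --b--▸ u7
  u6 = b.b.(0 | 0) | a.0 → --a--▸ u9, --b--▸ u8
  u7 = 0 | 0 | a.a.0 → --a--▸ u10
  u8 = b.(0 | 0) | a.0 → --a--▸ u11, --b--▸ u10
  u9 = b.b.(0 | 0) | 0 → --b--▸ u11
  u10 = 0 | 0 | a.0 → --a--▸ u12
  u11 = b.(0 | 0) | 0 → --b--▸ u12
  u12 = 0 | 0 | 0 → (no moves)
LTS(Q): 13 reachable states
  v0 = b.(b.b.(0 | 0) | b.a.a.0) → --b--▸ v1
  v1 = b.b.(0 | 0) | b.a.a.0 → --b--▸ v2, --b--▸ v3
  v2 = b.(0 | 0) | b.a.a.0 → --b--▸ v4, --b--▸ v5
  v3 = b.b.(0 | 0) | a.a.0 → --a--▸ v6, --b--▸ v5
  v4 = 0 | 0 | b.a.a.0 → --b--▸ v7
  v5 = b.(0 | 0) | a.a.0 → --a--▸ v8, --b--▸ v7
  v6 = b.b.(0 | 0) | a.0 → --a--▸ v9, --b--▸ v8
  v7 = 0 | 0 | a.a.0 → --a--▸ v10
  v8 = b.(0 | 0) | a.0 → --a--▸ v11, --b--▸ v10
  v9 = b.b.(0 | 0) | 0 → --b--▸ v11
  v10 = 0 | 0 | a.0 → --a--▸ v12
  v11 = b.(0 | 0) | 0 → --b--▸ v12
  v12 = 0 | 0 | 0 → (no moves)
Coarsest stable partition (strong bisimilarity classes):
  B0 = {u0, v0}
  B1 = {u1, v1}
  B2 = {u2, v2}
  B3 = {u4, v4}
  B4 = {u7, v7}
  B5 = {u10, v10}
  B6 = {u12, v12}
  B7 = {u5, v5}
  B8 = {u8, v8}
  B9 = {u11, v11}
  B10 = {u3, v3}
  B11 = {u6, v6}
  B12 = {u9, v9}
u0 ∈ B0, v0 ∈ B0 → same block
Bisimilar ⇒ trace-equivalent.

YES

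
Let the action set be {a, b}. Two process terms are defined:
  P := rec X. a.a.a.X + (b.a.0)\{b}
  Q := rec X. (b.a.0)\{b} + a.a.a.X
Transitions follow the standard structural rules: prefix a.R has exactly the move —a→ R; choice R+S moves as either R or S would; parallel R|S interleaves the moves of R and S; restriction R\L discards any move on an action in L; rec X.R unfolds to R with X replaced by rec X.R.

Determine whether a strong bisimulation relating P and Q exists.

bisimilar

Reachable graph of P (3 states):
  s0 = rec X. a.a.a.X + (b.a.0)\{b} :: =a=> s1
  s1 = a.a.(rec X. a.a.a.X + (b.a.0)\{b}) :: =a=> s2
  s2 = a.(rec X. a.a.a.X + (b.a.0)\{b}) :: =a=> s0
Reachable graph of Q (3 states):
  t0 = rec X. (b.a.0)\{b} + a.a.a.X :: =a=> t1
  t1 = a.a.(rec X. (b.a.0)\{b} + a.a.a.X) :: =a=> t2
  t2 = a.(rec X. (b.a.0)\{b} + a.a.a.X) :: =a=> t0
Bisimilarity quotient blocks:
  B0 = {s0, s1, s2, t0, t1, t2}
s0 ∈ B0, t0 ∈ B0 → same block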